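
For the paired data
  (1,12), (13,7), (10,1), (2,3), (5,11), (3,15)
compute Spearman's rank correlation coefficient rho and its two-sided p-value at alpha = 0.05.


Step 1: Rank x and y separately (midranks; no ties here).
rank(x): 1->1, 13->6, 10->5, 2->2, 5->4, 3->3
rank(y): 12->5, 7->3, 1->1, 3->2, 11->4, 15->6
Step 2: d_i = R_x(i) - R_y(i); compute d_i^2.
  (1-5)^2=16, (6-3)^2=9, (5-1)^2=16, (2-2)^2=0, (4-4)^2=0, (3-6)^2=9
sum(d^2) = 50.
Step 3: rho = 1 - 6*50 / (6*(6^2 - 1)) = 1 - 300/210 = -0.428571.
Step 4: Under H0, t = rho * sqrt((n-2)/(1-rho^2)) = -0.9487 ~ t(4).
Step 5: Two-sided p-value from the t-distribution with 4 df = 0.396501.
Step 6: alpha = 0.05. fail to reject H0.

rho = -0.4286, p = 0.396501, fail to reject H0 at alpha = 0.05.


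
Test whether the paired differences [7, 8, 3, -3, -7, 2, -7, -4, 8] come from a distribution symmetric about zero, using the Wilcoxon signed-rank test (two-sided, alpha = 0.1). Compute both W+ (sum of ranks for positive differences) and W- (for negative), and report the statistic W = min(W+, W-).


Step 1: Drop any zero differences (none here) and take |d_i|.
|d| = [7, 8, 3, 3, 7, 2, 7, 4, 8]
Step 2: Midrank |d_i| (ties get averaged ranks).
ranks: |7|->6, |8|->8.5, |3|->2.5, |3|->2.5, |7|->6, |2|->1, |7|->6, |4|->4, |8|->8.5
Step 3: Attach original signs; sum ranks with positive sign and with negative sign.
W+ = 6 + 8.5 + 2.5 + 1 + 8.5 = 26.5
W- = 2.5 + 6 + 6 + 4 = 18.5
(Check: W+ + W- = 45 should equal n(n+1)/2 = 45.)
Step 4: Test statistic W = min(W+, W-) = 18.5.
Step 5: Ties in |d|, so use the tie-corrected normal approximation.
        E[W] = n(n+1)/4 = 9*10/4 = 22.5.
        Tie groups: |d|=3 (t=2), |d|=7 (t=3), |d|=8 (t=2); sum(t^3 - t) = 36.
        Var[W] = n(n+1)(2n+1)/24 - sum(t^3-t)/48 = 1710/24 - 36/48 = 70.5.
        z = (W - E[W]) / sqrt(Var[W]) = (18.5 - 22.5) / 8.3964 = -0.4764.
        Two-sided p = 2*Phi(z) = 0.633794.
Step 6: alpha = 0.1. fail to reject H0.

W+ = 26.5, W- = 18.5, W = min = 18.5, p = 0.633794, fail to reject H0.


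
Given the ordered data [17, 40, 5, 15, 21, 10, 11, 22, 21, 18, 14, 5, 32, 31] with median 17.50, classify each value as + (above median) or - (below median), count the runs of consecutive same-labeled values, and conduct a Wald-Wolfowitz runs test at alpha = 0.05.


Step 1: Compute median = 17.50; label A = above, B = below.
Labels in order: BABBABBAAABBAA  (n_A = 7, n_B = 7)
Step 2: Count runs R = 8.
Step 3: Under H0 (random ordering), E[R] = 2*n_A*n_B/(n_A+n_B) + 1 = 2*7*7/14 + 1 = 8.0000.
        Var[R] = 2*n_A*n_B*(2*n_A*n_B - n_A - n_B) / ((n_A+n_B)^2 * (n_A+n_B-1)) = 8232/2548 = 3.2308.
        SD[R] = 1.7974.
Step 4: R = E[R], so z = 0 with no continuity correction.
Step 5: Two-sided p-value via normal approximation = 2*(1 - Phi(|z|)) = 1.000000.
Step 6: alpha = 0.05. fail to reject H0.

R = 8, z = 0.0000, p = 1.000000, fail to reject H0.


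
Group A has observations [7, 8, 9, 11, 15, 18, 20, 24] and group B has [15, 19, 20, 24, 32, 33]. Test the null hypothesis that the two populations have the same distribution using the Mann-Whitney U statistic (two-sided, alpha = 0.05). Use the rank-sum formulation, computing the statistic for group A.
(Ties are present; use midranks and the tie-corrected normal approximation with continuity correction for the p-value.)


Step 1: Combine and sort all 14 observations; assign midranks.
sorted (value, group): (7,X), (8,X), (9,X), (11,X), (15,X), (15,Y), (18,X), (19,Y), (20,X), (20,Y), (24,X), (24,Y), (32,Y), (33,Y)
ranks: 7->1, 8->2, 9->3, 11->4, 15->5.5, 15->5.5, 18->7, 19->8, 20->9.5, 20->9.5, 24->11.5, 24->11.5, 32->13, 33->14
Step 2: Rank sum for X: R1 = 1 + 2 + 3 + 4 + 5.5 + 7 + 9.5 + 11.5 = 43.5.
Step 3: U_X = R1 - n1(n1+1)/2 = 43.5 - 8*9/2 = 43.5 - 36 = 7.5.
       U_Y = n1*n2 - U_X = 48 - 7.5 = 40.5.
Step 4: Ties are present, so use the tie-corrected normal approximation (with continuity correction) for the p-value.
Step 5: p-value = 0.038225; compare to alpha = 0.05. reject H0.

U_X = 7.5, p = 0.038225, reject H0 at alpha = 0.05.


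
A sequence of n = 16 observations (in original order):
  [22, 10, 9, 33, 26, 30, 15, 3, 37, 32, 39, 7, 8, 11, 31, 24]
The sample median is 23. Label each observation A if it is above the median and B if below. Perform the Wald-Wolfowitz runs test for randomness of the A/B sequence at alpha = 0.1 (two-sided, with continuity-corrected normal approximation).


Step 1: Compute median = 23; label A = above, B = below.
Labels in order: BBBAAABBAAABBBAA  (n_A = 8, n_B = 8)
Step 2: Count runs R = 6.
Step 3: Under H0 (random ordering), E[R] = 2*n_A*n_B/(n_A+n_B) + 1 = 2*8*8/16 + 1 = 9.0000.
        Var[R] = 2*n_A*n_B*(2*n_A*n_B - n_A - n_B) / ((n_A+n_B)^2 * (n_A+n_B-1)) = 14336/3840 = 3.7333.
        SD[R] = 1.9322.
Step 4: Continuity-corrected z = (R + 0.5 - E[R]) / SD[R] = (6 + 0.5 - 9.0000) / 1.9322 = -1.2939.
Step 5: Two-sided p-value via normal approximation = 2*(1 - Phi(|z|)) = 0.195709.
Step 6: alpha = 0.1. fail to reject H0.

R = 6, z = -1.2939, p = 0.195709, fail to reject H0.


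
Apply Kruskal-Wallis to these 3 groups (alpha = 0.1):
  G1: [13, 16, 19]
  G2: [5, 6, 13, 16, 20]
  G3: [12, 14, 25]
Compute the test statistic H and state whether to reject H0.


Step 1: Combine all N = 11 observations and assign midranks.
sorted (value, group, rank): (5,G2,1), (6,G2,2), (12,G3,3), (13,G1,4.5), (13,G2,4.5), (14,G3,6), (16,G1,7.5), (16,G2,7.5), (19,G1,9), (20,G2,10), (25,G3,11)
Step 2: Sum ranks within each group.
R_1 = 21 (n_1 = 3)
R_2 = 25 (n_2 = 5)
R_3 = 20 (n_3 = 3)
Step 3: H = 12/(N(N+1)) * sum(R_i^2/n_i) - 3(N+1)
     = 12/(11*12) * (21^2/3 + 25^2/5 + 20^2/3) - 3*12
     = 0.090909 * 405.333 - 36
     = 0.848485.
Step 4: Ties present; correction factor C = 1 - 12/(11^3 - 11) = 0.990909. Corrected H = 0.848485 / 0.990909 = 0.856269.
Step 5: Under H0, H ~ chi^2(2); p-value = 0.651724.
Step 6: alpha = 0.1. fail to reject H0.

H = 0.8563, df = 2, p = 0.651724, fail to reject H0.


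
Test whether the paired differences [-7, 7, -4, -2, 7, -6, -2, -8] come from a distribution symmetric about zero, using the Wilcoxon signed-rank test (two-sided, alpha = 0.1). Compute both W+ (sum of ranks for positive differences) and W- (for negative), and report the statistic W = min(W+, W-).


Step 1: Drop any zero differences (none here) and take |d_i|.
|d| = [7, 7, 4, 2, 7, 6, 2, 8]
Step 2: Midrank |d_i| (ties get averaged ranks).
ranks: |7|->6, |7|->6, |4|->3, |2|->1.5, |7|->6, |6|->4, |2|->1.5, |8|->8
Step 3: Attach original signs; sum ranks with positive sign and with negative sign.
W+ = 6 + 6 = 12
W- = 6 + 3 + 1.5 + 4 + 1.5 + 8 = 24
(Check: W+ + W- = 36 should equal n(n+1)/2 = 36.)
Step 4: Test statistic W = min(W+, W-) = 12.
Step 5: Ties in |d|, so use the tie-corrected normal approximation.
        E[W] = n(n+1)/4 = 8*9/4 = 18.
        Tie groups: |d|=2 (t=2), |d|=7 (t=3); sum(t^3 - t) = 30.
        Var[W] = n(n+1)(2n+1)/24 - sum(t^3-t)/48 = 1224/24 - 30/48 = 50.375.
        z = (W - E[W]) / sqrt(Var[W]) = (12 - 18) / 7.0975 = -0.8454.
        Two-sided p = 2*Phi(z) = 0.397908.
Step 6: alpha = 0.1. fail to reject H0.

W+ = 12, W- = 24, W = min = 12, p = 0.397908, fail to reject H0.


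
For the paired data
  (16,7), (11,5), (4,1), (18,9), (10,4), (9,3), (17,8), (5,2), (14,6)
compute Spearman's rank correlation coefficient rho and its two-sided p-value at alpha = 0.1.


Step 1: Rank x and y separately (midranks; no ties here).
rank(x): 16->7, 11->5, 4->1, 18->9, 10->4, 9->3, 17->8, 5->2, 14->6
rank(y): 7->7, 5->5, 1->1, 9->9, 4->4, 3->3, 8->8, 2->2, 6->6
Step 2: d_i = R_x(i) - R_y(i); compute d_i^2.
  (7-7)^2=0, (5-5)^2=0, (1-1)^2=0, (9-9)^2=0, (4-4)^2=0, (3-3)^2=0, (8-8)^2=0, (2-2)^2=0, (6-6)^2=0
sum(d^2) = 0.
Step 3: rho = 1 - 6*0 / (9*(9^2 - 1)) = 1 - 0/720 = 1.000000.
Step 5: Two-sided p-value from the t-distribution with 7 df = 0.000000.
Step 6: alpha = 0.1. reject H0.

rho = 1.0000, p = 0.000000, reject H0 at alpha = 0.1.


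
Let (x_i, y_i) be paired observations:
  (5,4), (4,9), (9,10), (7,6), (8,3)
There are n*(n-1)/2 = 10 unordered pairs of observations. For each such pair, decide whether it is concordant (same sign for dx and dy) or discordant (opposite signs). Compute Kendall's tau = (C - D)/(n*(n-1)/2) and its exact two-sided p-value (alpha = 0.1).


Step 1: Enumerate the 10 unordered pairs (i,j) with i<j and classify each by sign(x_j-x_i) * sign(y_j-y_i).
  (1,2):dx=-1,dy=+5->D; (1,3):dx=+4,dy=+6->C; (1,4):dx=+2,dy=+2->C; (1,5):dx=+3,dy=-1->D
  (2,3):dx=+5,dy=+1->C; (2,4):dx=+3,dy=-3->D; (2,5):dx=+4,dy=-6->D; (3,4):dx=-2,dy=-4->C
  (3,5):dx=-1,dy=-7->C; (4,5):dx=+1,dy=-3->D
Step 2: C = 5, D = 5, total pairs = 10.
Step 3: tau = (C - D)/(n(n-1)/2) = (5 - 5)/10 = 0.000000.
Step 4: Exact two-sided p-value (enumerate n! = 120 permutations of y under H0): p = 1.000000.
Step 5: alpha = 0.1. fail to reject H0.

tau_b = 0.0000 (C=5, D=5), p = 1.000000, fail to reject H0.


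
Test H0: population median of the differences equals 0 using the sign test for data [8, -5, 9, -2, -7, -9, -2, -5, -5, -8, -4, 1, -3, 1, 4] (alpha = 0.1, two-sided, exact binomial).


Step 1: Discard zero differences. Original n = 15; n_eff = number of nonzero differences = 15.
Nonzero differences (with sign): +8, -5, +9, -2, -7, -9, -2, -5, -5, -8, -4, +1, -3, +1, +4
Step 2: Count signs: positive = 5, negative = 10.
Step 3: Under H0: P(positive) = 0.5, so the number of positives S ~ Bin(15, 0.5).
Step 4: Two-sided exact p-value = sum of Bin(15,0.5) probabilities at or below the observed probability = 0.301758.
Step 5: alpha = 0.1. fail to reject H0.

n_eff = 15, pos = 5, neg = 10, p = 0.301758, fail to reject H0.


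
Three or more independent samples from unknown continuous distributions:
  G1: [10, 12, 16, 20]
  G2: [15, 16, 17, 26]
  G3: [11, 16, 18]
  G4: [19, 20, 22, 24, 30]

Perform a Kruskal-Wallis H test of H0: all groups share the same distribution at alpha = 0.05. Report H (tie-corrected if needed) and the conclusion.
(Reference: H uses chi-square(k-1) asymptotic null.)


Step 1: Combine all N = 16 observations and assign midranks.
sorted (value, group, rank): (10,G1,1), (11,G3,2), (12,G1,3), (15,G2,4), (16,G1,6), (16,G2,6), (16,G3,6), (17,G2,8), (18,G3,9), (19,G4,10), (20,G1,11.5), (20,G4,11.5), (22,G4,13), (24,G4,14), (26,G2,15), (30,G4,16)
Step 2: Sum ranks within each group.
R_1 = 21.5 (n_1 = 4)
R_2 = 33 (n_2 = 4)
R_3 = 17 (n_3 = 3)
R_4 = 64.5 (n_4 = 5)
Step 3: H = 12/(N(N+1)) * sum(R_i^2/n_i) - 3(N+1)
     = 12/(16*17) * (21.5^2/4 + 33^2/4 + 17^2/3 + 64.5^2/5) - 3*17
     = 0.044118 * 1316.2 - 51
     = 7.067463.
Step 4: Ties present; correction factor C = 1 - 30/(16^3 - 16) = 0.992647. Corrected H = 7.067463 / 0.992647 = 7.119815.
Step 5: Under H0, H ~ chi^2(3); p-value = 0.068175.
Step 6: alpha = 0.05. fail to reject H0.

H = 7.1198, df = 3, p = 0.068175, fail to reject H0.


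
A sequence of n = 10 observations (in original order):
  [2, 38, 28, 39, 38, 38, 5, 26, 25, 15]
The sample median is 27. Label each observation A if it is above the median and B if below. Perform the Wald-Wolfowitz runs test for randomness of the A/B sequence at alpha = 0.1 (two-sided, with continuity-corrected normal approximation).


Step 1: Compute median = 27; label A = above, B = below.
Labels in order: BAAAAABBBB  (n_A = 5, n_B = 5)
Step 2: Count runs R = 3.
Step 3: Under H0 (random ordering), E[R] = 2*n_A*n_B/(n_A+n_B) + 1 = 2*5*5/10 + 1 = 6.0000.
        Var[R] = 2*n_A*n_B*(2*n_A*n_B - n_A - n_B) / ((n_A+n_B)^2 * (n_A+n_B-1)) = 2000/900 = 2.2222.
        SD[R] = 1.4907.
Step 4: Continuity-corrected z = (R + 0.5 - E[R]) / SD[R] = (3 + 0.5 - 6.0000) / 1.4907 = -1.6771.
Step 5: Two-sided p-value via normal approximation = 2*(1 - Phi(|z|)) = 0.093533.
Step 6: alpha = 0.1. reject H0.

R = 3, z = -1.6771, p = 0.093533, reject H0.


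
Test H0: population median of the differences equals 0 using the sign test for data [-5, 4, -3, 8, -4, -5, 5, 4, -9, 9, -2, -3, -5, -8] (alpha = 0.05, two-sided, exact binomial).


Step 1: Discard zero differences. Original n = 14; n_eff = number of nonzero differences = 14.
Nonzero differences (with sign): -5, +4, -3, +8, -4, -5, +5, +4, -9, +9, -2, -3, -5, -8
Step 2: Count signs: positive = 5, negative = 9.
Step 3: Under H0: P(positive) = 0.5, so the number of positives S ~ Bin(14, 0.5).
Step 4: Two-sided exact p-value = sum of Bin(14,0.5) probabilities at or below the observed probability = 0.423950.
Step 5: alpha = 0.05. fail to reject H0.

n_eff = 14, pos = 5, neg = 9, p = 0.423950, fail to reject H0.


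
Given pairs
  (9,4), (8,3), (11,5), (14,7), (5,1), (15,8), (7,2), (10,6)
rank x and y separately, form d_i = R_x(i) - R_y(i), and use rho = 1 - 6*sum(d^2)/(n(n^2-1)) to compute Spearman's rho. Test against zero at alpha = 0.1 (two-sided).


Step 1: Rank x and y separately (midranks; no ties here).
rank(x): 9->4, 8->3, 11->6, 14->7, 5->1, 15->8, 7->2, 10->5
rank(y): 4->4, 3->3, 5->5, 7->7, 1->1, 8->8, 2->2, 6->6
Step 2: d_i = R_x(i) - R_y(i); compute d_i^2.
  (4-4)^2=0, (3-3)^2=0, (6-5)^2=1, (7-7)^2=0, (1-1)^2=0, (8-8)^2=0, (2-2)^2=0, (5-6)^2=1
sum(d^2) = 2.
Step 3: rho = 1 - 6*2 / (8*(8^2 - 1)) = 1 - 12/504 = 0.976190.
Step 4: Under H0, t = rho * sqrt((n-2)/(1-rho^2)) = 11.0235 ~ t(6).
Step 5: Two-sided p-value from the t-distribution with 6 df = 0.000033.
Step 6: alpha = 0.1. reject H0.

rho = 0.9762, p = 0.000033, reject H0 at alpha = 0.1.


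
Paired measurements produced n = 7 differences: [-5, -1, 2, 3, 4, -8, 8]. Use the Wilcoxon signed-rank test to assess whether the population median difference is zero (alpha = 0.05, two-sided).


Step 1: Drop any zero differences (none here) and take |d_i|.
|d| = [5, 1, 2, 3, 4, 8, 8]
Step 2: Midrank |d_i| (ties get averaged ranks).
ranks: |5|->5, |1|->1, |2|->2, |3|->3, |4|->4, |8|->6.5, |8|->6.5
Step 3: Attach original signs; sum ranks with positive sign and with negative sign.
W+ = 2 + 3 + 4 + 6.5 = 15.5
W- = 5 + 1 + 6.5 = 12.5
(Check: W+ + W- = 28 should equal n(n+1)/2 = 28.)
Step 4: Test statistic W = min(W+, W-) = 12.5.
Step 5: Ties in |d|, so use the tie-corrected normal approximation.
        E[W] = n(n+1)/4 = 7*8/4 = 14.
        Tie groups: |d|=8 (t=2); sum(t^3 - t) = 6.
        Var[W] = n(n+1)(2n+1)/24 - sum(t^3-t)/48 = 840/24 - 6/48 = 34.875.
        z = (W - E[W]) / sqrt(Var[W]) = (12.5 - 14) / 5.9055 = -0.2540.
        Two-sided p = 2*Phi(z) = 0.799495.
Step 6: alpha = 0.05. fail to reject H0.

W+ = 15.5, W- = 12.5, W = min = 12.5, p = 0.799495, fail to reject H0.


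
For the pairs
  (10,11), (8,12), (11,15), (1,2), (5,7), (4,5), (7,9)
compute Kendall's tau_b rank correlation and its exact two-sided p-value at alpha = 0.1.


Step 1: Enumerate the 21 unordered pairs (i,j) with i<j and classify each by sign(x_j-x_i) * sign(y_j-y_i).
  (1,2):dx=-2,dy=+1->D; (1,3):dx=+1,dy=+4->C; (1,4):dx=-9,dy=-9->C; (1,5):dx=-5,dy=-4->C
  (1,6):dx=-6,dy=-6->C; (1,7):dx=-3,dy=-2->C; (2,3):dx=+3,dy=+3->C; (2,4):dx=-7,dy=-10->C
  (2,5):dx=-3,dy=-5->C; (2,6):dx=-4,dy=-7->C; (2,7):dx=-1,dy=-3->C; (3,4):dx=-10,dy=-13->C
  (3,5):dx=-6,dy=-8->C; (3,6):dx=-7,dy=-10->C; (3,7):dx=-4,dy=-6->C; (4,5):dx=+4,dy=+5->C
  (4,6):dx=+3,dy=+3->C; (4,7):dx=+6,dy=+7->C; (5,6):dx=-1,dy=-2->C; (5,7):dx=+2,dy=+2->C
  (6,7):dx=+3,dy=+4->C
Step 2: C = 20, D = 1, total pairs = 21.
Step 3: tau = (C - D)/(n(n-1)/2) = (20 - 1)/21 = 0.904762.
Step 4: Exact two-sided p-value (enumerate n! = 5040 permutations of y under H0): p = 0.002778.
Step 5: alpha = 0.1. reject H0.

tau_b = 0.9048 (C=20, D=1), p = 0.002778, reject H0.


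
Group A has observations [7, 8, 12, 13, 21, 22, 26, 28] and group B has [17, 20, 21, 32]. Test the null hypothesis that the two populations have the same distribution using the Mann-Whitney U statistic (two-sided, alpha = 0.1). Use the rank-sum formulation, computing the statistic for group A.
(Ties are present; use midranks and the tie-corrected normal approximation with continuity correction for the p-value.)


Step 1: Combine and sort all 12 observations; assign midranks.
sorted (value, group): (7,X), (8,X), (12,X), (13,X), (17,Y), (20,Y), (21,X), (21,Y), (22,X), (26,X), (28,X), (32,Y)
ranks: 7->1, 8->2, 12->3, 13->4, 17->5, 20->6, 21->7.5, 21->7.5, 22->9, 26->10, 28->11, 32->12
Step 2: Rank sum for X: R1 = 1 + 2 + 3 + 4 + 7.5 + 9 + 10 + 11 = 47.5.
Step 3: U_X = R1 - n1(n1+1)/2 = 47.5 - 8*9/2 = 47.5 - 36 = 11.5.
       U_Y = n1*n2 - U_X = 32 - 11.5 = 20.5.
Step 4: Ties are present, so use the tie-corrected normal approximation (with continuity correction) for the p-value.
Step 5: p-value = 0.496152; compare to alpha = 0.1. fail to reject H0.

U_X = 11.5, p = 0.496152, fail to reject H0 at alpha = 0.1.


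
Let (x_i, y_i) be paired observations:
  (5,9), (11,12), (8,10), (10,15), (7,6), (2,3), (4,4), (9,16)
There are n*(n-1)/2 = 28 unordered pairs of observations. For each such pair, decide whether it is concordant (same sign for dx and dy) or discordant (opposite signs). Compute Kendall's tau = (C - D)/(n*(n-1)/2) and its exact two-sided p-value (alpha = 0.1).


Step 1: Enumerate the 28 unordered pairs (i,j) with i<j and classify each by sign(x_j-x_i) * sign(y_j-y_i).
  (1,2):dx=+6,dy=+3->C; (1,3):dx=+3,dy=+1->C; (1,4):dx=+5,dy=+6->C; (1,5):dx=+2,dy=-3->D
  (1,6):dx=-3,dy=-6->C; (1,7):dx=-1,dy=-5->C; (1,8):dx=+4,dy=+7->C; (2,3):dx=-3,dy=-2->C
  (2,4):dx=-1,dy=+3->D; (2,5):dx=-4,dy=-6->C; (2,6):dx=-9,dy=-9->C; (2,7):dx=-7,dy=-8->C
  (2,8):dx=-2,dy=+4->D; (3,4):dx=+2,dy=+5->C; (3,5):dx=-1,dy=-4->C; (3,6):dx=-6,dy=-7->C
  (3,7):dx=-4,dy=-6->C; (3,8):dx=+1,dy=+6->C; (4,5):dx=-3,dy=-9->C; (4,6):dx=-8,dy=-12->C
  (4,7):dx=-6,dy=-11->C; (4,8):dx=-1,dy=+1->D; (5,6):dx=-5,dy=-3->C; (5,7):dx=-3,dy=-2->C
  (5,8):dx=+2,dy=+10->C; (6,7):dx=+2,dy=+1->C; (6,8):dx=+7,dy=+13->C; (7,8):dx=+5,dy=+12->C
Step 2: C = 24, D = 4, total pairs = 28.
Step 3: tau = (C - D)/(n(n-1)/2) = (24 - 4)/28 = 0.714286.
Step 4: Exact two-sided p-value (enumerate n! = 40320 permutations of y under H0): p = 0.014137.
Step 5: alpha = 0.1. reject H0.

tau_b = 0.7143 (C=24, D=4), p = 0.014137, reject H0.


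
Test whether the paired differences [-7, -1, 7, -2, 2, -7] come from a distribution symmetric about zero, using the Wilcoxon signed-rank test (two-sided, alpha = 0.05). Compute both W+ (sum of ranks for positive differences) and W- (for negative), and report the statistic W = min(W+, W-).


Step 1: Drop any zero differences (none here) and take |d_i|.
|d| = [7, 1, 7, 2, 2, 7]
Step 2: Midrank |d_i| (ties get averaged ranks).
ranks: |7|->5, |1|->1, |7|->5, |2|->2.5, |2|->2.5, |7|->5
Step 3: Attach original signs; sum ranks with positive sign and with negative sign.
W+ = 5 + 2.5 = 7.5
W- = 5 + 1 + 2.5 + 5 = 13.5
(Check: W+ + W- = 21 should equal n(n+1)/2 = 21.)
Step 4: Test statistic W = min(W+, W-) = 7.5.
Step 5: Ties in |d|, so use the tie-corrected normal approximation.
        E[W] = n(n+1)/4 = 6*7/4 = 10.5.
        Tie groups: |d|=2 (t=2), |d|=7 (t=3); sum(t^3 - t) = 30.
        Var[W] = n(n+1)(2n+1)/24 - sum(t^3-t)/48 = 546/24 - 30/48 = 22.125.
        z = (W - E[W]) / sqrt(Var[W]) = (7.5 - 10.5) / 4.7037 = -0.6378.
        Two-sided p = 2*Phi(z) = 0.523609.
Step 6: alpha = 0.05. fail to reject H0.

W+ = 7.5, W- = 13.5, W = min = 7.5, p = 0.523609, fail to reject H0.


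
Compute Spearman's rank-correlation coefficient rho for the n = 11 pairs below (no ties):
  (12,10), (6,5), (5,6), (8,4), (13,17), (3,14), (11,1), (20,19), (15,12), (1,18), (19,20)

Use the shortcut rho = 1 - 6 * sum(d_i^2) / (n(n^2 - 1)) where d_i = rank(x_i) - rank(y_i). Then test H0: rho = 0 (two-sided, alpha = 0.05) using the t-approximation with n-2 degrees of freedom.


Step 1: Rank x and y separately (midranks; no ties here).
rank(x): 12->7, 6->4, 5->3, 8->5, 13->8, 3->2, 11->6, 20->11, 15->9, 1->1, 19->10
rank(y): 10->5, 5->3, 6->4, 4->2, 17->8, 14->7, 1->1, 19->10, 12->6, 18->9, 20->11
Step 2: d_i = R_x(i) - R_y(i); compute d_i^2.
  (7-5)^2=4, (4-3)^2=1, (3-4)^2=1, (5-2)^2=9, (8-8)^2=0, (2-7)^2=25, (6-1)^2=25, (11-10)^2=1, (9-6)^2=9, (1-9)^2=64, (10-11)^2=1
sum(d^2) = 140.
Step 3: rho = 1 - 6*140 / (11*(11^2 - 1)) = 1 - 840/1320 = 0.363636.
Step 4: Under H0, t = rho * sqrt((n-2)/(1-rho^2)) = 1.1711 ~ t(9).
Step 5: Two-sided p-value from the t-distribution with 9 df = 0.271638.
Step 6: alpha = 0.05. fail to reject H0.

rho = 0.3636, p = 0.271638, fail to reject H0 at alpha = 0.05.


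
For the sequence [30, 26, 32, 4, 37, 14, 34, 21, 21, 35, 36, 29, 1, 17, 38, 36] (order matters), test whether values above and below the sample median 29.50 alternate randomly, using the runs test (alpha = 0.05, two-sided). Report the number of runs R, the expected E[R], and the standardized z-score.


Step 1: Compute median = 29.50; label A = above, B = below.
Labels in order: ABABABABBAABBBAA  (n_A = 8, n_B = 8)
Step 2: Count runs R = 11.
Step 3: Under H0 (random ordering), E[R] = 2*n_A*n_B/(n_A+n_B) + 1 = 2*8*8/16 + 1 = 9.0000.
        Var[R] = 2*n_A*n_B*(2*n_A*n_B - n_A - n_B) / ((n_A+n_B)^2 * (n_A+n_B-1)) = 14336/3840 = 3.7333.
        SD[R] = 1.9322.
Step 4: Continuity-corrected z = (R - 0.5 - E[R]) / SD[R] = (11 - 0.5 - 9.0000) / 1.9322 = 0.7763.
Step 5: Two-sided p-value via normal approximation = 2*(1 - Phi(|z|)) = 0.437558.
Step 6: alpha = 0.05. fail to reject H0.

R = 11, z = 0.7763, p = 0.437558, fail to reject H0.


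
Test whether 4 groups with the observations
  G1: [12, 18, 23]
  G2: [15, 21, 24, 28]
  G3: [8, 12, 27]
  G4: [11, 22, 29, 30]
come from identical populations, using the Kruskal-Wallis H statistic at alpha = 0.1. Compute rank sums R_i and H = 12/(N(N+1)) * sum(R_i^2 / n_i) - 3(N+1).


Step 1: Combine all N = 14 observations and assign midranks.
sorted (value, group, rank): (8,G3,1), (11,G4,2), (12,G1,3.5), (12,G3,3.5), (15,G2,5), (18,G1,6), (21,G2,7), (22,G4,8), (23,G1,9), (24,G2,10), (27,G3,11), (28,G2,12), (29,G4,13), (30,G4,14)
Step 2: Sum ranks within each group.
R_1 = 18.5 (n_1 = 3)
R_2 = 34 (n_2 = 4)
R_3 = 15.5 (n_3 = 3)
R_4 = 37 (n_4 = 4)
Step 3: H = 12/(N(N+1)) * sum(R_i^2/n_i) - 3(N+1)
     = 12/(14*15) * (18.5^2/3 + 34^2/4 + 15.5^2/3 + 37^2/4) - 3*15
     = 0.057143 * 825.417 - 45
     = 2.166667.
Step 4: Ties present; correction factor C = 1 - 6/(14^3 - 14) = 0.997802. Corrected H = 2.166667 / 0.997802 = 2.171439.
Step 5: Under H0, H ~ chi^2(3); p-value = 0.537596.
Step 6: alpha = 0.1. fail to reject H0.

H = 2.1714, df = 3, p = 0.537596, fail to reject H0.


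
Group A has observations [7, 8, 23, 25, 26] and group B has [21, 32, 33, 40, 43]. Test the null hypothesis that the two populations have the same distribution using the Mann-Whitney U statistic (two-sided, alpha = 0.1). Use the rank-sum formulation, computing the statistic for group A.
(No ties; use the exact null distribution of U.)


Step 1: Combine and sort all 10 observations; assign midranks.
sorted (value, group): (7,X), (8,X), (21,Y), (23,X), (25,X), (26,X), (32,Y), (33,Y), (40,Y), (43,Y)
ranks: 7->1, 8->2, 21->3, 23->4, 25->5, 26->6, 32->7, 33->8, 40->9, 43->10
Step 2: Rank sum for X: R1 = 1 + 2 + 4 + 5 + 6 = 18.
Step 3: U_X = R1 - n1(n1+1)/2 = 18 - 5*6/2 = 18 - 15 = 3.
       U_Y = n1*n2 - U_X = 25 - 3 = 22.
Step 4: No ties, so the exact null distribution of U (based on enumerating the C(10,5) = 252 equally likely rank assignments) gives the two-sided p-value.
Step 5: p-value = 0.055556; compare to alpha = 0.1. reject H0.

U_X = 3, p = 0.055556, reject H0 at alpha = 0.1.


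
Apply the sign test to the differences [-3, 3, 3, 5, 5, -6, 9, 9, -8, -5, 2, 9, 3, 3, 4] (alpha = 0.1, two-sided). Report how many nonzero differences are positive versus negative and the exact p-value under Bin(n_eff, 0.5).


Step 1: Discard zero differences. Original n = 15; n_eff = number of nonzero differences = 15.
Nonzero differences (with sign): -3, +3, +3, +5, +5, -6, +9, +9, -8, -5, +2, +9, +3, +3, +4
Step 2: Count signs: positive = 11, negative = 4.
Step 3: Under H0: P(positive) = 0.5, so the number of positives S ~ Bin(15, 0.5).
Step 4: Two-sided exact p-value = sum of Bin(15,0.5) probabilities at or below the observed probability = 0.118469.
Step 5: alpha = 0.1. fail to reject H0.

n_eff = 15, pos = 11, neg = 4, p = 0.118469, fail to reject H0.


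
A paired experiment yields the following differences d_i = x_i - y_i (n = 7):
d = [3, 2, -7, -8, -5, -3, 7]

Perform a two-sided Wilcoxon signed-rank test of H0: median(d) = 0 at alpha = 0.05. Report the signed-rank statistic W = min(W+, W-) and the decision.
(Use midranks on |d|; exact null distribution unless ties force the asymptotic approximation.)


Step 1: Drop any zero differences (none here) and take |d_i|.
|d| = [3, 2, 7, 8, 5, 3, 7]
Step 2: Midrank |d_i| (ties get averaged ranks).
ranks: |3|->2.5, |2|->1, |7|->5.5, |8|->7, |5|->4, |3|->2.5, |7|->5.5
Step 3: Attach original signs; sum ranks with positive sign and with negative sign.
W+ = 2.5 + 1 + 5.5 = 9
W- = 5.5 + 7 + 4 + 2.5 = 19
(Check: W+ + W- = 28 should equal n(n+1)/2 = 28.)
Step 4: Test statistic W = min(W+, W-) = 9.
Step 5: Ties in |d|, so use the tie-corrected normal approximation.
        E[W] = n(n+1)/4 = 7*8/4 = 14.
        Tie groups: |d|=3 (t=2), |d|=7 (t=2); sum(t^3 - t) = 12.
        Var[W] = n(n+1)(2n+1)/24 - sum(t^3-t)/48 = 840/24 - 12/48 = 34.75.
        z = (W - E[W]) / sqrt(Var[W]) = (9 - 14) / 5.8949 = -0.8482.
        Two-sided p = 2*Phi(z) = 0.396333.
Step 6: alpha = 0.05. fail to reject H0.

W+ = 9, W- = 19, W = min = 9, p = 0.396333, fail to reject H0.


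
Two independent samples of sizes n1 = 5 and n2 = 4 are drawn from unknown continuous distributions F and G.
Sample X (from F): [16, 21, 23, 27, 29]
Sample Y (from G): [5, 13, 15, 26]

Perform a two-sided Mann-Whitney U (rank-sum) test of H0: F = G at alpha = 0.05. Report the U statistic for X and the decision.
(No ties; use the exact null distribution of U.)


Step 1: Combine and sort all 9 observations; assign midranks.
sorted (value, group): (5,Y), (13,Y), (15,Y), (16,X), (21,X), (23,X), (26,Y), (27,X), (29,X)
ranks: 5->1, 13->2, 15->3, 16->4, 21->5, 23->6, 26->7, 27->8, 29->9
Step 2: Rank sum for X: R1 = 4 + 5 + 6 + 8 + 9 = 32.
Step 3: U_X = R1 - n1(n1+1)/2 = 32 - 5*6/2 = 32 - 15 = 17.
       U_Y = n1*n2 - U_X = 20 - 17 = 3.
Step 4: No ties, so the exact null distribution of U (based on enumerating the C(9,5) = 126 equally likely rank assignments) gives the two-sided p-value.
Step 5: p-value = 0.111111; compare to alpha = 0.05. fail to reject H0.

U_X = 17, p = 0.111111, fail to reject H0 at alpha = 0.05.


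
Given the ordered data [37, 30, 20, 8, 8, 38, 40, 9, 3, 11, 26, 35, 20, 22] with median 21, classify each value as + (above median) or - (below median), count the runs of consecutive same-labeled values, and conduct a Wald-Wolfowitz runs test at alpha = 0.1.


Step 1: Compute median = 21; label A = above, B = below.
Labels in order: AABBBAABBBAABA  (n_A = 7, n_B = 7)
Step 2: Count runs R = 7.
Step 3: Under H0 (random ordering), E[R] = 2*n_A*n_B/(n_A+n_B) + 1 = 2*7*7/14 + 1 = 8.0000.
        Var[R] = 2*n_A*n_B*(2*n_A*n_B - n_A - n_B) / ((n_A+n_B)^2 * (n_A+n_B-1)) = 8232/2548 = 3.2308.
        SD[R] = 1.7974.
Step 4: Continuity-corrected z = (R + 0.5 - E[R]) / SD[R] = (7 + 0.5 - 8.0000) / 1.7974 = -0.2782.
Step 5: Two-sided p-value via normal approximation = 2*(1 - Phi(|z|)) = 0.780879.
Step 6: alpha = 0.1. fail to reject H0.

R = 7, z = -0.2782, p = 0.780879, fail to reject H0.


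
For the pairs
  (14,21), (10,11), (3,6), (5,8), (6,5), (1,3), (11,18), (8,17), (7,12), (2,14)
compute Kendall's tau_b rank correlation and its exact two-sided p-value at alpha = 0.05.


Step 1: Enumerate the 45 unordered pairs (i,j) with i<j and classify each by sign(x_j-x_i) * sign(y_j-y_i).
  (1,2):dx=-4,dy=-10->C; (1,3):dx=-11,dy=-15->C; (1,4):dx=-9,dy=-13->C; (1,5):dx=-8,dy=-16->C
  (1,6):dx=-13,dy=-18->C; (1,7):dx=-3,dy=-3->C; (1,8):dx=-6,dy=-4->C; (1,9):dx=-7,dy=-9->C
  (1,10):dx=-12,dy=-7->C; (2,3):dx=-7,dy=-5->C; (2,4):dx=-5,dy=-3->C; (2,5):dx=-4,dy=-6->C
  (2,6):dx=-9,dy=-8->C; (2,7):dx=+1,dy=+7->C; (2,8):dx=-2,dy=+6->D; (2,9):dx=-3,dy=+1->D
  (2,10):dx=-8,dy=+3->D; (3,4):dx=+2,dy=+2->C; (3,5):dx=+3,dy=-1->D; (3,6):dx=-2,dy=-3->C
  (3,7):dx=+8,dy=+12->C; (3,8):dx=+5,dy=+11->C; (3,9):dx=+4,dy=+6->C; (3,10):dx=-1,dy=+8->D
  (4,5):dx=+1,dy=-3->D; (4,6):dx=-4,dy=-5->C; (4,7):dx=+6,dy=+10->C; (4,8):dx=+3,dy=+9->C
  (4,9):dx=+2,dy=+4->C; (4,10):dx=-3,dy=+6->D; (5,6):dx=-5,dy=-2->C; (5,7):dx=+5,dy=+13->C
  (5,8):dx=+2,dy=+12->C; (5,9):dx=+1,dy=+7->C; (5,10):dx=-4,dy=+9->D; (6,7):dx=+10,dy=+15->C
  (6,8):dx=+7,dy=+14->C; (6,9):dx=+6,dy=+9->C; (6,10):dx=+1,dy=+11->C; (7,8):dx=-3,dy=-1->C
  (7,9):dx=-4,dy=-6->C; (7,10):dx=-9,dy=-4->C; (8,9):dx=-1,dy=-5->C; (8,10):dx=-6,dy=-3->C
  (9,10):dx=-5,dy=+2->D
Step 2: C = 36, D = 9, total pairs = 45.
Step 3: tau = (C - D)/(n(n-1)/2) = (36 - 9)/45 = 0.600000.
Step 4: Exact two-sided p-value (enumerate n! = 3628800 permutations of y under H0): p = 0.016666.
Step 5: alpha = 0.05. reject H0.

tau_b = 0.6000 (C=36, D=9), p = 0.016666, reject H0.


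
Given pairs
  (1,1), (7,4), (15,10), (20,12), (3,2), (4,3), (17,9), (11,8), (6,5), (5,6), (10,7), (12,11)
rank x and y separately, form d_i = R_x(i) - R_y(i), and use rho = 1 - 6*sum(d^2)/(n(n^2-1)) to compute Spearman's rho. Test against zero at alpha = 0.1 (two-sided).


Step 1: Rank x and y separately (midranks; no ties here).
rank(x): 1->1, 7->6, 15->10, 20->12, 3->2, 4->3, 17->11, 11->8, 6->5, 5->4, 10->7, 12->9
rank(y): 1->1, 4->4, 10->10, 12->12, 2->2, 3->3, 9->9, 8->8, 5->5, 6->6, 7->7, 11->11
Step 2: d_i = R_x(i) - R_y(i); compute d_i^2.
  (1-1)^2=0, (6-4)^2=4, (10-10)^2=0, (12-12)^2=0, (2-2)^2=0, (3-3)^2=0, (11-9)^2=4, (8-8)^2=0, (5-5)^2=0, (4-6)^2=4, (7-7)^2=0, (9-11)^2=4
sum(d^2) = 16.
Step 3: rho = 1 - 6*16 / (12*(12^2 - 1)) = 1 - 96/1716 = 0.944056.
Step 4: Under H0, t = rho * sqrt((n-2)/(1-rho^2)) = 9.0525 ~ t(10).
Step 5: Two-sided p-value from the t-distribution with 10 df = 0.000004.
Step 6: alpha = 0.1. reject H0.

rho = 0.9441, p = 0.000004, reject H0 at alpha = 0.1.


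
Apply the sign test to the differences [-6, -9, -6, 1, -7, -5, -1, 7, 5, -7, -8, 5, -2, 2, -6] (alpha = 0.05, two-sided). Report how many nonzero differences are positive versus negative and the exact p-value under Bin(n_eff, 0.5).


Step 1: Discard zero differences. Original n = 15; n_eff = number of nonzero differences = 15.
Nonzero differences (with sign): -6, -9, -6, +1, -7, -5, -1, +7, +5, -7, -8, +5, -2, +2, -6
Step 2: Count signs: positive = 5, negative = 10.
Step 3: Under H0: P(positive) = 0.5, so the number of positives S ~ Bin(15, 0.5).
Step 4: Two-sided exact p-value = sum of Bin(15,0.5) probabilities at or below the observed probability = 0.301758.
Step 5: alpha = 0.05. fail to reject H0.

n_eff = 15, pos = 5, neg = 10, p = 0.301758, fail to reject H0.


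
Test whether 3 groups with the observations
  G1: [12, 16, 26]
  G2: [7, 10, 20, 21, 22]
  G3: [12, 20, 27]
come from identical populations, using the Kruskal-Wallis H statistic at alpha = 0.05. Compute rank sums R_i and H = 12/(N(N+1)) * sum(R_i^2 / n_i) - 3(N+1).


Step 1: Combine all N = 11 observations and assign midranks.
sorted (value, group, rank): (7,G2,1), (10,G2,2), (12,G1,3.5), (12,G3,3.5), (16,G1,5), (20,G2,6.5), (20,G3,6.5), (21,G2,8), (22,G2,9), (26,G1,10), (27,G3,11)
Step 2: Sum ranks within each group.
R_1 = 18.5 (n_1 = 3)
R_2 = 26.5 (n_2 = 5)
R_3 = 21 (n_3 = 3)
Step 3: H = 12/(N(N+1)) * sum(R_i^2/n_i) - 3(N+1)
     = 12/(11*12) * (18.5^2/3 + 26.5^2/5 + 21^2/3) - 3*12
     = 0.090909 * 401.533 - 36
     = 0.503030.
Step 4: Ties present; correction factor C = 1 - 12/(11^3 - 11) = 0.990909. Corrected H = 0.503030 / 0.990909 = 0.507645.
Step 5: Under H0, H ~ chi^2(2); p-value = 0.775829.
Step 6: alpha = 0.05. fail to reject H0.

H = 0.5076, df = 2, p = 0.775829, fail to reject H0.


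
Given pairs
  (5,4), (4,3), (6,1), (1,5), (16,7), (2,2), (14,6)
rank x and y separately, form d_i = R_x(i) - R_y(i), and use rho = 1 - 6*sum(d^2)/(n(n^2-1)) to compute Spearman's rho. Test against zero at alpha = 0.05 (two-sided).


Step 1: Rank x and y separately (midranks; no ties here).
rank(x): 5->4, 4->3, 6->5, 1->1, 16->7, 2->2, 14->6
rank(y): 4->4, 3->3, 1->1, 5->5, 7->7, 2->2, 6->6
Step 2: d_i = R_x(i) - R_y(i); compute d_i^2.
  (4-4)^2=0, (3-3)^2=0, (5-1)^2=16, (1-5)^2=16, (7-7)^2=0, (2-2)^2=0, (6-6)^2=0
sum(d^2) = 32.
Step 3: rho = 1 - 6*32 / (7*(7^2 - 1)) = 1 - 192/336 = 0.428571.
Step 4: Under H0, t = rho * sqrt((n-2)/(1-rho^2)) = 1.0607 ~ t(5).
Step 5: Two-sided p-value from the t-distribution with 5 df = 0.337368.
Step 6: alpha = 0.05. fail to reject H0.

rho = 0.4286, p = 0.337368, fail to reject H0 at alpha = 0.05.


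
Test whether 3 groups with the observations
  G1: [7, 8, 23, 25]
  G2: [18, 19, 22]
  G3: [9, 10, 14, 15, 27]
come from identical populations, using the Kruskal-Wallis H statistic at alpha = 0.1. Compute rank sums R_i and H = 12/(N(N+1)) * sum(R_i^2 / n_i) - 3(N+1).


Step 1: Combine all N = 12 observations and assign midranks.
sorted (value, group, rank): (7,G1,1), (8,G1,2), (9,G3,3), (10,G3,4), (14,G3,5), (15,G3,6), (18,G2,7), (19,G2,8), (22,G2,9), (23,G1,10), (25,G1,11), (27,G3,12)
Step 2: Sum ranks within each group.
R_1 = 24 (n_1 = 4)
R_2 = 24 (n_2 = 3)
R_3 = 30 (n_3 = 5)
Step 3: H = 12/(N(N+1)) * sum(R_i^2/n_i) - 3(N+1)
     = 12/(12*13) * (24^2/4 + 24^2/3 + 30^2/5) - 3*13
     = 0.076923 * 516 - 39
     = 0.692308.
Step 4: No ties, so H is used without correction.
Step 5: Under H0, H ~ chi^2(2); p-value = 0.707404.
Step 6: alpha = 0.1. fail to reject H0.

H = 0.6923, df = 2, p = 0.707404, fail to reject H0.


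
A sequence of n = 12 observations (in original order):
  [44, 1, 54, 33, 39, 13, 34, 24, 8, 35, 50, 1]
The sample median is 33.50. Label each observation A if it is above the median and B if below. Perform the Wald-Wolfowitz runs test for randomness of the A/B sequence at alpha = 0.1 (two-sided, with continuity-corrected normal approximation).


Step 1: Compute median = 33.50; label A = above, B = below.
Labels in order: ABABABABBAAB  (n_A = 6, n_B = 6)
Step 2: Count runs R = 10.
Step 3: Under H0 (random ordering), E[R] = 2*n_A*n_B/(n_A+n_B) + 1 = 2*6*6/12 + 1 = 7.0000.
        Var[R] = 2*n_A*n_B*(2*n_A*n_B - n_A - n_B) / ((n_A+n_B)^2 * (n_A+n_B-1)) = 4320/1584 = 2.7273.
        SD[R] = 1.6514.
Step 4: Continuity-corrected z = (R - 0.5 - E[R]) / SD[R] = (10 - 0.5 - 7.0000) / 1.6514 = 1.5138.
Step 5: Two-sided p-value via normal approximation = 2*(1 - Phi(|z|)) = 0.130070.
Step 6: alpha = 0.1. fail to reject H0.

R = 10, z = 1.5138, p = 0.130070, fail to reject H0.


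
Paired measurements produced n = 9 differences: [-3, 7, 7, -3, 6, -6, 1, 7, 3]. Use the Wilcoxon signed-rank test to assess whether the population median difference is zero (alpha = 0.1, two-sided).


Step 1: Drop any zero differences (none here) and take |d_i|.
|d| = [3, 7, 7, 3, 6, 6, 1, 7, 3]
Step 2: Midrank |d_i| (ties get averaged ranks).
ranks: |3|->3, |7|->8, |7|->8, |3|->3, |6|->5.5, |6|->5.5, |1|->1, |7|->8, |3|->3
Step 3: Attach original signs; sum ranks with positive sign and with negative sign.
W+ = 8 + 8 + 5.5 + 1 + 8 + 3 = 33.5
W- = 3 + 3 + 5.5 = 11.5
(Check: W+ + W- = 45 should equal n(n+1)/2 = 45.)
Step 4: Test statistic W = min(W+, W-) = 11.5.
Step 5: Ties in |d|, so use the tie-corrected normal approximation.
        E[W] = n(n+1)/4 = 9*10/4 = 22.5.
        Tie groups: |d|=3 (t=3), |d|=6 (t=2), |d|=7 (t=3); sum(t^3 - t) = 54.
        Var[W] = n(n+1)(2n+1)/24 - sum(t^3-t)/48 = 1710/24 - 54/48 = 70.125.
        z = (W - E[W]) / sqrt(Var[W]) = (11.5 - 22.5) / 8.3741 = -1.3136.
        Two-sided p = 2*Phi(z) = 0.188988.
Step 6: alpha = 0.1. fail to reject H0.

W+ = 33.5, W- = 11.5, W = min = 11.5, p = 0.188988, fail to reject H0.


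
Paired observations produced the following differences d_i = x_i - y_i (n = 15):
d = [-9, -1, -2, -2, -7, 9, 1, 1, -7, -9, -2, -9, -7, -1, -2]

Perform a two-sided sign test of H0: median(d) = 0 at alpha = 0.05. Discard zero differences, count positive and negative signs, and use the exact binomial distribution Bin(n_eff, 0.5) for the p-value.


Step 1: Discard zero differences. Original n = 15; n_eff = number of nonzero differences = 15.
Nonzero differences (with sign): -9, -1, -2, -2, -7, +9, +1, +1, -7, -9, -2, -9, -7, -1, -2
Step 2: Count signs: positive = 3, negative = 12.
Step 3: Under H0: P(positive) = 0.5, so the number of positives S ~ Bin(15, 0.5).
Step 4: Two-sided exact p-value = sum of Bin(15,0.5) probabilities at or below the observed probability = 0.035156.
Step 5: alpha = 0.05. reject H0.

n_eff = 15, pos = 3, neg = 12, p = 0.035156, reject H0.


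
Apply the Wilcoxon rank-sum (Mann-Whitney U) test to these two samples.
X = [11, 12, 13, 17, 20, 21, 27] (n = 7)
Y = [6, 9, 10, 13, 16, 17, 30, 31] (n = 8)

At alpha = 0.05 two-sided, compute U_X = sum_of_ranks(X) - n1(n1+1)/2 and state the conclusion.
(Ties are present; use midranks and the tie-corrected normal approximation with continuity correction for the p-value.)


Step 1: Combine and sort all 15 observations; assign midranks.
sorted (value, group): (6,Y), (9,Y), (10,Y), (11,X), (12,X), (13,X), (13,Y), (16,Y), (17,X), (17,Y), (20,X), (21,X), (27,X), (30,Y), (31,Y)
ranks: 6->1, 9->2, 10->3, 11->4, 12->5, 13->6.5, 13->6.5, 16->8, 17->9.5, 17->9.5, 20->11, 21->12, 27->13, 30->14, 31->15
Step 2: Rank sum for X: R1 = 4 + 5 + 6.5 + 9.5 + 11 + 12 + 13 = 61.
Step 3: U_X = R1 - n1(n1+1)/2 = 61 - 7*8/2 = 61 - 28 = 33.
       U_Y = n1*n2 - U_X = 56 - 33 = 23.
Step 4: Ties are present, so use the tie-corrected normal approximation (with continuity correction) for the p-value.
Step 5: p-value = 0.601875; compare to alpha = 0.05. fail to reject H0.

U_X = 33, p = 0.601875, fail to reject H0 at alpha = 0.05.


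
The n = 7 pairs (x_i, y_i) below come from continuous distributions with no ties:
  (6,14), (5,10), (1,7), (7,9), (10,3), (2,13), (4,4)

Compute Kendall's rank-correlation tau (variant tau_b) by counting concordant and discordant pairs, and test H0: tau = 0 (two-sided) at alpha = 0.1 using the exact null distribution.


Step 1: Enumerate the 21 unordered pairs (i,j) with i<j and classify each by sign(x_j-x_i) * sign(y_j-y_i).
  (1,2):dx=-1,dy=-4->C; (1,3):dx=-5,dy=-7->C; (1,4):dx=+1,dy=-5->D; (1,5):dx=+4,dy=-11->D
  (1,6):dx=-4,dy=-1->C; (1,7):dx=-2,dy=-10->C; (2,3):dx=-4,dy=-3->C; (2,4):dx=+2,dy=-1->D
  (2,5):dx=+5,dy=-7->D; (2,6):dx=-3,dy=+3->D; (2,7):dx=-1,dy=-6->C; (3,4):dx=+6,dy=+2->C
  (3,5):dx=+9,dy=-4->D; (3,6):dx=+1,dy=+6->C; (3,7):dx=+3,dy=-3->D; (4,5):dx=+3,dy=-6->D
  (4,6):dx=-5,dy=+4->D; (4,7):dx=-3,dy=-5->C; (5,6):dx=-8,dy=+10->D; (5,7):dx=-6,dy=+1->D
  (6,7):dx=+2,dy=-9->D
Step 2: C = 9, D = 12, total pairs = 21.
Step 3: tau = (C - D)/(n(n-1)/2) = (9 - 12)/21 = -0.142857.
Step 4: Exact two-sided p-value (enumerate n! = 5040 permutations of y under H0): p = 0.772619.
Step 5: alpha = 0.1. fail to reject H0.

tau_b = -0.1429 (C=9, D=12), p = 0.772619, fail to reject H0.


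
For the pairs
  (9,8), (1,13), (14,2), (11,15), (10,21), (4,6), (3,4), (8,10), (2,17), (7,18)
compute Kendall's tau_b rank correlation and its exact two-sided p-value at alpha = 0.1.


Step 1: Enumerate the 45 unordered pairs (i,j) with i<j and classify each by sign(x_j-x_i) * sign(y_j-y_i).
  (1,2):dx=-8,dy=+5->D; (1,3):dx=+5,dy=-6->D; (1,4):dx=+2,dy=+7->C; (1,5):dx=+1,dy=+13->C
  (1,6):dx=-5,dy=-2->C; (1,7):dx=-6,dy=-4->C; (1,8):dx=-1,dy=+2->D; (1,9):dx=-7,dy=+9->D
  (1,10):dx=-2,dy=+10->D; (2,3):dx=+13,dy=-11->D; (2,4):dx=+10,dy=+2->C; (2,5):dx=+9,dy=+8->C
  (2,6):dx=+3,dy=-7->D; (2,7):dx=+2,dy=-9->D; (2,8):dx=+7,dy=-3->D; (2,9):dx=+1,dy=+4->C
  (2,10):dx=+6,dy=+5->C; (3,4):dx=-3,dy=+13->D; (3,5):dx=-4,dy=+19->D; (3,6):dx=-10,dy=+4->D
  (3,7):dx=-11,dy=+2->D; (3,8):dx=-6,dy=+8->D; (3,9):dx=-12,dy=+15->D; (3,10):dx=-7,dy=+16->D
  (4,5):dx=-1,dy=+6->D; (4,6):dx=-7,dy=-9->C; (4,7):dx=-8,dy=-11->C; (4,8):dx=-3,dy=-5->C
  (4,9):dx=-9,dy=+2->D; (4,10):dx=-4,dy=+3->D; (5,6):dx=-6,dy=-15->C; (5,7):dx=-7,dy=-17->C
  (5,8):dx=-2,dy=-11->C; (5,9):dx=-8,dy=-4->C; (5,10):dx=-3,dy=-3->C; (6,7):dx=-1,dy=-2->C
  (6,8):dx=+4,dy=+4->C; (6,9):dx=-2,dy=+11->D; (6,10):dx=+3,dy=+12->C; (7,8):dx=+5,dy=+6->C
  (7,9):dx=-1,dy=+13->D; (7,10):dx=+4,dy=+14->C; (8,9):dx=-6,dy=+7->D; (8,10):dx=-1,dy=+8->D
  (9,10):dx=+5,dy=+1->C
Step 2: C = 22, D = 23, total pairs = 45.
Step 3: tau = (C - D)/(n(n-1)/2) = (22 - 23)/45 = -0.022222.
Step 4: Exact two-sided p-value (enumerate n! = 3628800 permutations of y under H0): p = 1.000000.
Step 5: alpha = 0.1. fail to reject H0.

tau_b = -0.0222 (C=22, D=23), p = 1.000000, fail to reject H0.
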